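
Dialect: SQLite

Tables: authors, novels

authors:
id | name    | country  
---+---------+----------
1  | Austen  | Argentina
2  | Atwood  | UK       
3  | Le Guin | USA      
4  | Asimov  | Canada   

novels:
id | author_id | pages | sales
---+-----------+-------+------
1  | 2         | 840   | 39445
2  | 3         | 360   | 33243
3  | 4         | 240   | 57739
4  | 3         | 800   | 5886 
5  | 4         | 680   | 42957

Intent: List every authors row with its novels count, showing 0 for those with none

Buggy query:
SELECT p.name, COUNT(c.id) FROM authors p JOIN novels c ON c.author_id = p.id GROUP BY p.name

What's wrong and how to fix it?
Bug: An inner join excludes parents with zero children

Fix: Use LEFT JOIN so parents without children still appear (COUNT(c.id) gives 0)

Corrected query:
SELECT p.name, COUNT(c.id) FROM authors p LEFT JOIN novels c ON c.author_id = p.id GROUP BY p.name

Result:
name    | COUNT(c.id)
--------+------------
Asimov  | 2          
Atwood  | 1          
Austen  | 0          
Le Guin | 2          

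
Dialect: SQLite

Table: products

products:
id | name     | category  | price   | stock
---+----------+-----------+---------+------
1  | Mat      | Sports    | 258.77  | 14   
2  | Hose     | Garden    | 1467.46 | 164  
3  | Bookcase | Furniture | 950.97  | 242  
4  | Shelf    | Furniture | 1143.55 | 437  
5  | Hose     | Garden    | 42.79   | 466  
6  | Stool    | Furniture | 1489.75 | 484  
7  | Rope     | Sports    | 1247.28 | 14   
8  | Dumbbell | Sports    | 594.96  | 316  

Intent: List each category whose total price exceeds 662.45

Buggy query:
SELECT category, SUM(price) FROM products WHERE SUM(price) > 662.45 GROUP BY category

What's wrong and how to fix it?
Bug: SUM(price) is an aggregate, but WHERE filters rows before aggregation

Fix: Use HAVING (which filters groups after aggregation) instead of WHERE

Corrected query:
SELECT category, SUM(price) FROM products GROUP BY category HAVING SUM(price) > 662.45

Result:
category  | SUM(price)
----------+-----------
Furniture | 3584.27   
Garden    | 1510.25   
Sports    | 2101.01   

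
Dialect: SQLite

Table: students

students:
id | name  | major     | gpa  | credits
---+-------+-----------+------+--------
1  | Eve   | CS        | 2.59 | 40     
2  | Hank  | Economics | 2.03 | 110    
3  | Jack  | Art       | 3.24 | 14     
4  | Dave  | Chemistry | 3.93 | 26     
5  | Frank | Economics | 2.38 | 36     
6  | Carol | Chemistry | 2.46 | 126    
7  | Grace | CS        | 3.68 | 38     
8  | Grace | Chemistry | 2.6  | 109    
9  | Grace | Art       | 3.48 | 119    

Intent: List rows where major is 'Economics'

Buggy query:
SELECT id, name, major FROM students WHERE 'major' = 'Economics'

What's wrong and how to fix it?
Bug: Single quotes denote string literals in SQL; the column name is being compared as a constant string

Fix: Remove the quotes around the column name (or use double quotes for an identifier)

Corrected query:
SELECT id, name, major FROM students WHERE major = 'Economics'

Result:
id | name  | major    
---+-------+----------
2  | Hank  | Economics
5  | Frank | Economics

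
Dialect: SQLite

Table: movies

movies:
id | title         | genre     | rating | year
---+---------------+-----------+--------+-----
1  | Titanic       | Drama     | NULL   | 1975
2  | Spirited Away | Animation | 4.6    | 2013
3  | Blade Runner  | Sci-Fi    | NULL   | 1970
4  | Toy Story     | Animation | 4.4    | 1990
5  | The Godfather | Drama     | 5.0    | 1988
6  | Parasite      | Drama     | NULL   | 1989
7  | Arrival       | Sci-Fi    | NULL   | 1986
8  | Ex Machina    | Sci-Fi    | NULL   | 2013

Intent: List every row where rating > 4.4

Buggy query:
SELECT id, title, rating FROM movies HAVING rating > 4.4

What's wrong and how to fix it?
Bug: HAVING filters the output of aggregation, but this query has no GROUP BY and no aggregate functions, so SQLite rejects it (HAVING clause on a non-aggregate query); the condition here is per row

Fix: Use WHERE for row-level filtering

Corrected query:
SELECT id, title, rating FROM movies WHERE rating > 4.4

Result:
id | title         | rating
---+---------------+-------
2  | Spirited Away | 4.6   
5  | The Godfather | 5     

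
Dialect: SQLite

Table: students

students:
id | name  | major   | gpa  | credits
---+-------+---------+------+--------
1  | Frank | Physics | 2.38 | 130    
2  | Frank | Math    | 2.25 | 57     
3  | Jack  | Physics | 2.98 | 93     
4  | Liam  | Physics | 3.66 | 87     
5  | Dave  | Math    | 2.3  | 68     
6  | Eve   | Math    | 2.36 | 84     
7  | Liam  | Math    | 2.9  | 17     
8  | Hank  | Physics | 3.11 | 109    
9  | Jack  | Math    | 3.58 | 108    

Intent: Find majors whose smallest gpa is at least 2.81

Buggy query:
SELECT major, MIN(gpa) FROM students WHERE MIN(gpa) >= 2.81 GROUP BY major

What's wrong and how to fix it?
Bug: MIN() in WHERE is a misuse of aggregate

Fix: Replace WHERE with HAVING after the GROUP BY

Corrected query:
SELECT major, MIN(gpa) FROM students GROUP BY major HAVING MIN(gpa) >= 2.81

Result:
(no rows)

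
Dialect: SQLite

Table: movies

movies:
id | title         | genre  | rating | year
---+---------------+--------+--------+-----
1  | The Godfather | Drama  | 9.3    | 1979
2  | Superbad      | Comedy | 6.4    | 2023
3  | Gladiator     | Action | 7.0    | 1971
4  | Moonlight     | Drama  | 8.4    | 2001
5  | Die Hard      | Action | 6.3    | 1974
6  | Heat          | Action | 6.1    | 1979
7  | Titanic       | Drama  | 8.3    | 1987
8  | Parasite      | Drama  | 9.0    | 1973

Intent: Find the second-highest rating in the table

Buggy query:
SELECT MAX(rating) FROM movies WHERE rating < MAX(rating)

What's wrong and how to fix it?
Bug: MAX(rating) on the right of the comparison is an aggregate-in-WHERE error

Fix: Compute the overall MAX in a subquery, then take MAX of rows below it

Corrected query:
SELECT MAX(rating) FROM movies WHERE rating < (SELECT MAX(rating) FROM movies)

Result:
MAX(rating)
-----------
9          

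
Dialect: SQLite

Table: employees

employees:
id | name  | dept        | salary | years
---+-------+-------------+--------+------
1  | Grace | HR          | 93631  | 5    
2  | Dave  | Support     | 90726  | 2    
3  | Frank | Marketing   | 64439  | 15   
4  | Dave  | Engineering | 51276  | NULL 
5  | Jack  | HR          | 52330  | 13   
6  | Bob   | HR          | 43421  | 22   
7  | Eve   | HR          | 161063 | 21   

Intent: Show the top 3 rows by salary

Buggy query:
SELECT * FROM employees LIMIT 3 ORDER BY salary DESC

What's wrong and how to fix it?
Bug: ORDER BY cannot follow LIMIT; LIMIT is the final clause

Fix: Swap the clauses: ORDER BY first, then LIMIT

Corrected query:
SELECT * FROM employees ORDER BY salary DESC LIMIT 3

Result:
id | name  | dept    | salary | years
---+-------+---------+--------+------
7  | Eve   | HR      | 161063 | 21   
1  | Grace | HR      | 93631  | 5    
2  | Dave  | Support | 90726  | 2    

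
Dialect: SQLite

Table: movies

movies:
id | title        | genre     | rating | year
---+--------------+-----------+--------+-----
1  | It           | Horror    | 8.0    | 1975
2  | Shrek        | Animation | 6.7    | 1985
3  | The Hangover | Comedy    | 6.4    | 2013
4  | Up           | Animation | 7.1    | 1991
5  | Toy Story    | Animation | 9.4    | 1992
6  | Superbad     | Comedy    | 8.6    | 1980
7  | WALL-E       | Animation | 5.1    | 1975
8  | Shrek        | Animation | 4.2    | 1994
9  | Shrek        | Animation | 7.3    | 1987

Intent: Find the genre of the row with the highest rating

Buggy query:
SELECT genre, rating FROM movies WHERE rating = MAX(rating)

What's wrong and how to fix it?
Bug: WHERE is evaluated per row; an aggregate over the whole table isn't defined there

Fix: Wrap MAX in a scalar subquery so WHERE compares against a single value

Corrected query:
SELECT genre, rating FROM movies WHERE rating = (SELECT MAX(rating) FROM movies)

Result:
genre     | rating
----------+-------
Animation | 9.4   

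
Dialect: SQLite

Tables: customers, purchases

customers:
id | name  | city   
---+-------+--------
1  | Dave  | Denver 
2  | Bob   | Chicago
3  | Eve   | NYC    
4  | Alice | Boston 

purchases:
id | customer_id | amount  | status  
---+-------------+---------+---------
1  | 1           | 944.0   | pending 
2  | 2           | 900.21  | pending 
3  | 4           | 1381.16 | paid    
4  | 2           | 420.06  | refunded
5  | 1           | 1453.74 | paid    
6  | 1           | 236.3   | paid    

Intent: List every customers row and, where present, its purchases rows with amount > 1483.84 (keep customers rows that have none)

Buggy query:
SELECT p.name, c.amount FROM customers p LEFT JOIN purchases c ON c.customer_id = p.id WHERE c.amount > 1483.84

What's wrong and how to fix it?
Bug: A WHERE condition on the right-hand table after LEFT JOIN drops unmatched parents

Fix: Move the right-table condition into the ON clause so unmatched parents are kept

Corrected query:
SELECT p.name, c.amount FROM customers p LEFT JOIN purchases c ON c.customer_id = p.id AND c.amount > 1483.84

Result:
name  | amount
------+-------
Dave  | NULL  
Bob   | NULL  
Eve   | NULL  
Alice | NULL  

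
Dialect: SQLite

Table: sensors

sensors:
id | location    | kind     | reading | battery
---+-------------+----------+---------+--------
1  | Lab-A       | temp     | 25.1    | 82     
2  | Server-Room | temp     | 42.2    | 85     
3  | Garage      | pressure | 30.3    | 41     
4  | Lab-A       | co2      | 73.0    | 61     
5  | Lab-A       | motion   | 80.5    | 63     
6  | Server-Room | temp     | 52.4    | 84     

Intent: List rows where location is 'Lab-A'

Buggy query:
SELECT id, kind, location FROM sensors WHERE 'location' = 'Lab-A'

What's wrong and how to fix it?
Bug: 'location' in single quotes is a string literal, not the column; the comparison is literal-vs-literal and never true

Fix: Reference the column as location without single quotes

Corrected query:
SELECT id, kind, location FROM sensors WHERE location = 'Lab-A'

Result:
id | kind   | location
---+--------+---------
1  | temp   | Lab-A   
4  | co2    | Lab-A   
5  | motion | Lab-A   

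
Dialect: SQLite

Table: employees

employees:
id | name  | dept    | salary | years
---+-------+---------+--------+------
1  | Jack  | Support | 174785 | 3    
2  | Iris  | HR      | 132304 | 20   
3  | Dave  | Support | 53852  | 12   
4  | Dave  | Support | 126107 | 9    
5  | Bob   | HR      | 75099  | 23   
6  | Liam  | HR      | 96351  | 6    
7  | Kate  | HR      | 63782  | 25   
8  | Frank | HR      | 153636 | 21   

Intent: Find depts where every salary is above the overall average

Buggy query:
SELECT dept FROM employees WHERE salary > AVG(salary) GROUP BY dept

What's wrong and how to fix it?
Bug: AVG() is an aggregate; it can't sit directly in WHERE

Fix: Compute the overall average in a scalar subquery and compare each group's MIN against it in HAVING

Corrected query:
SELECT dept FROM employees GROUP BY dept HAVING MIN(salary) > (SELECT AVG(salary) FROM employees)

Result:
(no rows)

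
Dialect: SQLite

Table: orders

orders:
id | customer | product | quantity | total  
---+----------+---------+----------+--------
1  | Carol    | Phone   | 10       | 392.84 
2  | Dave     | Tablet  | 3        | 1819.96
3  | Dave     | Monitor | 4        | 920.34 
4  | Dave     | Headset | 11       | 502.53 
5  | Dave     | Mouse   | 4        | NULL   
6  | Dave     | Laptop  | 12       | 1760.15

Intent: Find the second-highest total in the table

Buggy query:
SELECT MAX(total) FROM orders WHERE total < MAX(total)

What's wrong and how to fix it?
Bug: MAX(total) on the right of the comparison is an aggregate-in-WHERE error

Fix: Put the inner MAX in a scalar subquery

Corrected query:
SELECT MAX(total) FROM orders WHERE total < (SELECT MAX(total) FROM orders)

Result:
MAX(total)
----------
1760.15   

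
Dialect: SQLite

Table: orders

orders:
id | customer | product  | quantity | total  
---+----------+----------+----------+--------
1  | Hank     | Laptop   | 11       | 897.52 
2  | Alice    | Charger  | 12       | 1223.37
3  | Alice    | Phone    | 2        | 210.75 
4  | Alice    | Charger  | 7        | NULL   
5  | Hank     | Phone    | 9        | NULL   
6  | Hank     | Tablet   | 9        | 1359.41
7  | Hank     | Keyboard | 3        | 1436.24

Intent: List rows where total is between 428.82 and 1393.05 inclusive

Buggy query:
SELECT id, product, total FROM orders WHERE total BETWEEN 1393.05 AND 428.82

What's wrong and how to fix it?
Bug: BETWEEN expects the lower bound first; with 1393.05 AND 428.82 the range is empty

Fix: Swap the bounds so the smaller value comes first

Corrected query:
SELECT id, product, total FROM orders WHERE total BETWEEN 428.82 AND 1393.05

Result:
id | product | total  
---+---------+--------
1  | Laptop  | 897.52 
2  | Charger | 1223.37
6  | Tablet  | 1359.41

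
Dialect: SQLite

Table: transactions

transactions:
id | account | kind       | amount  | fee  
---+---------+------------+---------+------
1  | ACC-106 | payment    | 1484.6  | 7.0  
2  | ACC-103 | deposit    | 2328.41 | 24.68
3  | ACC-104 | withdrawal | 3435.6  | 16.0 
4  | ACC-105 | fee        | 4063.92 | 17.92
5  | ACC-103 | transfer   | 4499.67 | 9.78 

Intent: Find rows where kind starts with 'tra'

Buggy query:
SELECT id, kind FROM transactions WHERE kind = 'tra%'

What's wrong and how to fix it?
Bug: '=' compares the literal string including the % character; pattern matching needs LIKE

Fix: Replace '=' with LIKE so 'tra%' is treated as a pattern

Corrected query:
SELECT id, kind FROM transactions WHERE kind LIKE 'tra%'

Result:
id | kind    
---+---------
5  | transfer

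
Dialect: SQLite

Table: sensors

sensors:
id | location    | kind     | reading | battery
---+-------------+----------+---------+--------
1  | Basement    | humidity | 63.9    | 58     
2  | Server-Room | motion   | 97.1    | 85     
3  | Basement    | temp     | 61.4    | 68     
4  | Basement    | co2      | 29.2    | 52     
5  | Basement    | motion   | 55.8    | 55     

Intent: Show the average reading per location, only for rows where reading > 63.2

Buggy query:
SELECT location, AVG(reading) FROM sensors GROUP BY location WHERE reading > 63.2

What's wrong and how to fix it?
Bug: WHERE cannot follow GROUP BY

Fix: Place WHERE between FROM and GROUP BY

Corrected query:
SELECT location, AVG(reading) FROM sensors WHERE reading > 63.2 GROUP BY location

Result:
location    | AVG(reading)
------------+-------------
Basement    | 63.9        
Server-Room | 97.1        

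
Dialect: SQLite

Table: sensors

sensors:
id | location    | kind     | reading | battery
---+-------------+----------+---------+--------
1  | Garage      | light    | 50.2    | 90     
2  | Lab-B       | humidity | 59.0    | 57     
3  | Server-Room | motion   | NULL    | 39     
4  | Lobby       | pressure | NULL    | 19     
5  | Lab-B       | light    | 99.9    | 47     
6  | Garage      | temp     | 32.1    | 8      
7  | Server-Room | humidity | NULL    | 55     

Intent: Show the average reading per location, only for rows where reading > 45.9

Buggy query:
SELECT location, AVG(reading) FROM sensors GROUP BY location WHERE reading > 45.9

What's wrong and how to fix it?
Bug: Row-level WHERE must come before GROUP BY in the clause order

Fix: Move the WHERE clause before GROUP BY

Corrected query:
SELECT location, AVG(reading) FROM sensors WHERE reading > 45.9 GROUP BY location

Result:
location | AVG(reading)
---------+-------------
Garage   | 50.2        
Lab-B    | 79.45       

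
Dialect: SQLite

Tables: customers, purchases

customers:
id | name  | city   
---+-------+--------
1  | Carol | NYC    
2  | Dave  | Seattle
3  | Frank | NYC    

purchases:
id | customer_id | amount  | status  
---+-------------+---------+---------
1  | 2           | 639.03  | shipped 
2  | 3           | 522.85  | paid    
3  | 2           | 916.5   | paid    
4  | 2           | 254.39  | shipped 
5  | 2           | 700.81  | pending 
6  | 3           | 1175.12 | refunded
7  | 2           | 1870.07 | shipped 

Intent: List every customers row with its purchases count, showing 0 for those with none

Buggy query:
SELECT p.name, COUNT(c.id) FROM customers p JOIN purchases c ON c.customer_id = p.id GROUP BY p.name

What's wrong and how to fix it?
Bug: An inner join excludes parents with zero children

Fix: Use LEFT JOIN so parents without children still appear (COUNT(c.id) gives 0)

Corrected query:
SELECT p.name, COUNT(c.id) FROM customers p LEFT JOIN purchases c ON c.customer_id = p.id GROUP BY p.name

Result:
name  | COUNT(c.id)
------+------------
Carol | 0          
Dave  | 5          
Frank | 2          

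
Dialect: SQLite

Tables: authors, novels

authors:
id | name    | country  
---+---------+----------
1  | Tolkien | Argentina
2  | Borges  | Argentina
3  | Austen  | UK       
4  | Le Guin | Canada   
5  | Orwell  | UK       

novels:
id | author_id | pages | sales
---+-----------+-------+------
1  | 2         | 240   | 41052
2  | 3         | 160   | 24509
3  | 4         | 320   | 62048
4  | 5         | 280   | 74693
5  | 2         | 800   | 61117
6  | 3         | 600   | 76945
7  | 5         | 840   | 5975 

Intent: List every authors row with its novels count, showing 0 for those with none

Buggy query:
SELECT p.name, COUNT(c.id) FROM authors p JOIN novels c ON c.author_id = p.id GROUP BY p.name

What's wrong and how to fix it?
Bug: INNER JOIN drops authors rows that have no matching novels rows

Fix: Switch to LEFT JOIN to retain unmatched parent rows

Corrected query:
SELECT p.name, COUNT(c.id) FROM authors p LEFT JOIN novels c ON c.author_id = p.id GROUP BY p.name

Result:
name    | COUNT(c.id)
--------+------------
Austen  | 2          
Borges  | 2          
Le Guin | 1          
Orwell  | 2          
Tolkien | 0          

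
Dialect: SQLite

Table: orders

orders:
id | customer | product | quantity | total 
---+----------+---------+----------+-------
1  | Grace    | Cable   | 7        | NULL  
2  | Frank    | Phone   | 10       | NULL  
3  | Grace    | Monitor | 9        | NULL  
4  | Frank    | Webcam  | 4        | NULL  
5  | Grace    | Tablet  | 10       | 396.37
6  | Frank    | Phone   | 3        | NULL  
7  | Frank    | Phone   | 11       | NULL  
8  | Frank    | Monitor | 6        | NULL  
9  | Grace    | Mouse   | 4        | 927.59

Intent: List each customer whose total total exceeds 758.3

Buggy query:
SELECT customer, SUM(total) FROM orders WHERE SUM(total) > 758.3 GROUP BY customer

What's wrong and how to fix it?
Bug: SUM(total) is an aggregate, but WHERE filters rows before aggregation

Fix: Use HAVING (which filters groups after aggregation) instead of WHERE

Corrected query:
SELECT customer, SUM(total) FROM orders GROUP BY customer HAVING SUM(total) > 758.3

Result:
customer | SUM(total)
---------+-----------
Grace    | 1323.96   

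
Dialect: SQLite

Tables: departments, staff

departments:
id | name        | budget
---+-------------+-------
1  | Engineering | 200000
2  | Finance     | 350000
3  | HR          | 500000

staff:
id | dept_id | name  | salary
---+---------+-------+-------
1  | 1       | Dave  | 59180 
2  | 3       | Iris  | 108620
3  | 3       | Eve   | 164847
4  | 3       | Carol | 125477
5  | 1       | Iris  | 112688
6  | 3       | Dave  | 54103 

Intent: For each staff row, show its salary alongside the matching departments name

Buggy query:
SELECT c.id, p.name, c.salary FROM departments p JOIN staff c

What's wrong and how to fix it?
Bug: JOIN with no ON clause produces a cartesian product; every staff row pairs with every departments row

Fix: Add ON c.dept_id = p.id to the JOIN

Corrected query:
SELECT c.id, p.name, c.salary FROM departments p JOIN staff c ON c.dept_id = p.id

Result:
id | name        | salary
---+-------------+-------
1  | Engineering | 59180 
2  | HR          | 108620
3  | HR          | 164847
4  | HR          | 125477
5  | Engineering | 112688
6  | HR          | 54103 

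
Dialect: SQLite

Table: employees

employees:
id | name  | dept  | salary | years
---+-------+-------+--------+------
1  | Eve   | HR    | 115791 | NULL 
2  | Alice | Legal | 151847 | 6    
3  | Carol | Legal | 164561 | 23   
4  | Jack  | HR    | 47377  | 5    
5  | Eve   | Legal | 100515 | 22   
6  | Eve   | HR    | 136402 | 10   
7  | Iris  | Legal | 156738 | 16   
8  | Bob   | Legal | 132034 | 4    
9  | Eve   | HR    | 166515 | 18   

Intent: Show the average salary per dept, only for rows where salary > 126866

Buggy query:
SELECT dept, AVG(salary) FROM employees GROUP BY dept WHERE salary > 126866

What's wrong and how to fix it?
Bug: WHERE cannot follow GROUP BY

Fix: Place WHERE between FROM and GROUP BY

Corrected query:
SELECT dept, AVG(salary) FROM employees WHERE salary > 126866 GROUP BY dept

Result:
dept  | AVG(salary)
------+------------
HR    | 151458.5   
Legal | 151295     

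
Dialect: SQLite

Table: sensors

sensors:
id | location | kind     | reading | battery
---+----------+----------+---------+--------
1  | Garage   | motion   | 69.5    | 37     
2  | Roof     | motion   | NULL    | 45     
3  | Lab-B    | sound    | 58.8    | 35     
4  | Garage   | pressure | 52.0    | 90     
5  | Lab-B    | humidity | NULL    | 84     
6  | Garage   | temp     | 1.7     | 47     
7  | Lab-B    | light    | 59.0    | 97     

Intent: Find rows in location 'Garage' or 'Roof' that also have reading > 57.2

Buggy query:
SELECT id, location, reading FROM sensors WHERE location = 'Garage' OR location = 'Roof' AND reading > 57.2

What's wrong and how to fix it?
Bug: Without parentheses, AND is evaluated before OR, so the reading filter only applies to the 'Roof' branch

Fix: Group the OR with parentheses (or use IN), then AND the threshold

Corrected query:
SELECT id, location, reading FROM sensors WHERE (location = 'Garage' OR location = 'Roof') AND reading > 57.2

Result:
id | location | reading
---+----------+--------
1  | Garage   | 69.5   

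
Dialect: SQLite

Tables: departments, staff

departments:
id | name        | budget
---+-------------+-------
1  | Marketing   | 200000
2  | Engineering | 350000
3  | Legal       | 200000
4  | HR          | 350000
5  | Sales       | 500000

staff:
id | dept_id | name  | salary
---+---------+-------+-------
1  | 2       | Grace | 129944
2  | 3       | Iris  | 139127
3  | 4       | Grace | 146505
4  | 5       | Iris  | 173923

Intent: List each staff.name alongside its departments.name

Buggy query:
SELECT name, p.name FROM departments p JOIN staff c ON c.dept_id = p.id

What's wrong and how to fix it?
Bug: 'name' exists in both joined tables, so the database can't tell which one is meant

Fix: Prefix ambiguous columns with the table alias

Corrected query:
SELECT c.name, p.name FROM departments p JOIN staff c ON c.dept_id = p.id

Result:
name  | name       
------+------------
Grace | Engineering
Iris  | Legal      
Grace | HR         
Iris  | Sales      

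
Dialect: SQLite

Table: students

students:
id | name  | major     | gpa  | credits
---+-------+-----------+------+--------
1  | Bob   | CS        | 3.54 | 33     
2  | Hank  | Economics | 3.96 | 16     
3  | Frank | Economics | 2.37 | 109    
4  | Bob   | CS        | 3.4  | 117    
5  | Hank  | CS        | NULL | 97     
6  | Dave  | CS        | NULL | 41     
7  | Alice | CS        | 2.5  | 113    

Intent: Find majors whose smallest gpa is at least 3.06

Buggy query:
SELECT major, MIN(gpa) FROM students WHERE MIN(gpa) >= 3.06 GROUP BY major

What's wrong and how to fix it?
Bug: MIN() in WHERE is a misuse of aggregate

Fix: Use HAVING for the per-group MIN condition

Corrected query:
SELECT major, MIN(gpa) FROM students GROUP BY major HAVING MIN(gpa) >= 3.06

Result:
(no rows)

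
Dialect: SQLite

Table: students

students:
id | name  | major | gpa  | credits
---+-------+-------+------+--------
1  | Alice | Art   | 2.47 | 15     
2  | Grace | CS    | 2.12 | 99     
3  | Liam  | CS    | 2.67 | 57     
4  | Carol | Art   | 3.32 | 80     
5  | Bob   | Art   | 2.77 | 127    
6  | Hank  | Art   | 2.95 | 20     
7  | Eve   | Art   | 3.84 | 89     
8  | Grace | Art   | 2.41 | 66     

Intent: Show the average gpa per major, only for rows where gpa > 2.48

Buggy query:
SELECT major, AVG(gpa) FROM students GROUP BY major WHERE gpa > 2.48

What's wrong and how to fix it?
Bug: WHERE cannot follow GROUP BY

Fix: Move the WHERE clause before GROUP BY

Corrected query:
SELECT major, AVG(gpa) FROM students WHERE gpa > 2.48 GROUP BY major

Result:
major | AVG(gpa)
------+---------
Art   | 3.22    
CS    | 2.67    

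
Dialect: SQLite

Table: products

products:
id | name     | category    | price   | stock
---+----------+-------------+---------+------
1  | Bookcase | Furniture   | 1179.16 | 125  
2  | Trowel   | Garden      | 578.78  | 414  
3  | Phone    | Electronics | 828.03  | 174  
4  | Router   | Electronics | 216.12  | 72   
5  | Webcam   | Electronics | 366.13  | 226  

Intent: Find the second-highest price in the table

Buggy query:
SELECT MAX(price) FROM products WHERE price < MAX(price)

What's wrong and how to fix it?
Bug: MAX(price) on the right of the comparison is an aggregate-in-WHERE error

Fix: Compute the overall MAX in a subquery, then take MAX of rows below it

Corrected query:
SELECT MAX(price) FROM products WHERE price < (SELECT MAX(price) FROM products)

Result:
MAX(price)
----------
828.03    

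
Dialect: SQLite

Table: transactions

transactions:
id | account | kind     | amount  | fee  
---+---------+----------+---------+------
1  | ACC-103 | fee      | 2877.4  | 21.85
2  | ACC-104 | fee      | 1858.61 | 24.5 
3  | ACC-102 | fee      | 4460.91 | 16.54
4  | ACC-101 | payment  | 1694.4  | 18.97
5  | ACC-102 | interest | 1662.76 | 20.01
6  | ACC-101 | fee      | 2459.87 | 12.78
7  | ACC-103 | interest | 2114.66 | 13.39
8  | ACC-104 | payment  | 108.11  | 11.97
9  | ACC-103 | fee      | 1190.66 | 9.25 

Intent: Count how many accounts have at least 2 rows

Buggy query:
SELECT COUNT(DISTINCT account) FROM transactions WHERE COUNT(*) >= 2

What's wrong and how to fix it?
Bug: COUNT(*) cannot appear in WHERE; the per-group count doesn't exist yet

Fix: Group first with HAVING COUNT(*) >= 2, then COUNT the resulting groups

Corrected query:
SELECT COUNT(*) FROM (SELECT account FROM transactions GROUP BY account HAVING COUNT(*) >= 2)

Result:
COUNT(*)
--------
4       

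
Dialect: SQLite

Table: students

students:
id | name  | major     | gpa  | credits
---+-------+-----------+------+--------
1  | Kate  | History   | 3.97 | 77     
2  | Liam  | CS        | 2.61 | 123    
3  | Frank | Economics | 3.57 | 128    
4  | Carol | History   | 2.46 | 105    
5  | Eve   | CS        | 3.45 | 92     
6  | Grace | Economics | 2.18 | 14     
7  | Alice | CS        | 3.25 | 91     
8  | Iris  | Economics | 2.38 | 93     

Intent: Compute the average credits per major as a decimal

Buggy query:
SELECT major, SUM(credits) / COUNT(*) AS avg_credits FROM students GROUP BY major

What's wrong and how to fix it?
Bug: SUM(credits) and COUNT(*) are both integers; the division truncates the fractional part

Fix: Multiply by 1.0 (or CAST to REAL) to force floating-point division

Corrected query:
SELECT major, SUM(credits) * 1.0 / COUNT(*) AS avg_credits FROM students GROUP BY major

Result:
major     | avg_credits
----------+------------
CS        | 102        
Economics | 78.333333  
History   | 91         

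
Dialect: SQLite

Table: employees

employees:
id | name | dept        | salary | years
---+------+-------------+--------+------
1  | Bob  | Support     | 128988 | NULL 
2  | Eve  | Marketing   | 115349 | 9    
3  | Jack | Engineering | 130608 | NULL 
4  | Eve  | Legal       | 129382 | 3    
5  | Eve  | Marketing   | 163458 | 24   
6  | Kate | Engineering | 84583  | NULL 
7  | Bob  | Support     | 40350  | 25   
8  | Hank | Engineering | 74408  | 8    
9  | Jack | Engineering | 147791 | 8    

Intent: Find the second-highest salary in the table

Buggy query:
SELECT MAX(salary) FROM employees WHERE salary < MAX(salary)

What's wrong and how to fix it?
Bug: The inner MAX is an aggregate inside WHERE, which is not allowed

Fix: Compute the overall MAX in a subquery, then take MAX of rows below it

Corrected query:
SELECT MAX(salary) FROM employees WHERE salary < (SELECT MAX(salary) FROM employees)

Result:
MAX(salary)
-----------
147791     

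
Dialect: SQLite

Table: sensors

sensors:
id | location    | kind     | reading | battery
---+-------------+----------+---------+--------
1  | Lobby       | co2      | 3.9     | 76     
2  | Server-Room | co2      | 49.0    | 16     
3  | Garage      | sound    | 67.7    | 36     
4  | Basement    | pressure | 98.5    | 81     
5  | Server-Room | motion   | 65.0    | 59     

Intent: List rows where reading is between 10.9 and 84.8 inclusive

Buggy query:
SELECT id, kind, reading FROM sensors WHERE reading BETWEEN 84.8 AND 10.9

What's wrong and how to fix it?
Bug: BETWEEN expects the lower bound first; with 84.8 AND 10.9 the range is empty

Fix: Swap the bounds so the smaller value comes first

Corrected query:
SELECT id, kind, reading FROM sensors WHERE reading BETWEEN 10.9 AND 84.8

Result:
id | kind   | reading
---+--------+--------
2  | co2    | 49     
3  | sound  | 67.7   
5  | motion | 65     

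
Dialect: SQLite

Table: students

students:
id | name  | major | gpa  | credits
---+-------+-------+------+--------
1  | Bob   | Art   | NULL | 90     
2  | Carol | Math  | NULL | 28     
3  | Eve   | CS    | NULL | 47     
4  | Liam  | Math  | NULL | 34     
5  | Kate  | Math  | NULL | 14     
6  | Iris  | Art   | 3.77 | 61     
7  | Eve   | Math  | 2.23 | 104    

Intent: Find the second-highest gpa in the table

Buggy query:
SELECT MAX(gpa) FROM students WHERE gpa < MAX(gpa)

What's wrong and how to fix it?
Bug: MAX(gpa) on the right of the comparison is an aggregate-in-WHERE error

Fix: Compute the overall MAX in a subquery, then take MAX of rows below it

Corrected query:
SELECT MAX(gpa) FROM students WHERE gpa < (SELECT MAX(gpa) FROM students)

Result:
MAX(gpa)
--------
2.23    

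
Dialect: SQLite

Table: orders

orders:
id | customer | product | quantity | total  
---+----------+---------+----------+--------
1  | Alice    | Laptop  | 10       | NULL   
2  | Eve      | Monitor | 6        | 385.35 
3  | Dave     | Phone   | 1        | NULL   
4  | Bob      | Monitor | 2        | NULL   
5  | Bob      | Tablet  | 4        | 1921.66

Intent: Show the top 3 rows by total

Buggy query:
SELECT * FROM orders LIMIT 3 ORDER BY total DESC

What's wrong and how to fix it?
Bug: ORDER BY cannot follow LIMIT; LIMIT is the final clause

Fix: Swap the clauses: ORDER BY first, then LIMIT

Corrected query:
SELECT * FROM orders ORDER BY total DESC LIMIT 3

Result:
id | customer | product | quantity | total  
---+----------+---------+----------+--------
5  | Bob      | Tablet  | 4        | 1921.66
2  | Eve      | Monitor | 6        | 385.35 
1  | Alice    | Laptop  | 10       | NULL   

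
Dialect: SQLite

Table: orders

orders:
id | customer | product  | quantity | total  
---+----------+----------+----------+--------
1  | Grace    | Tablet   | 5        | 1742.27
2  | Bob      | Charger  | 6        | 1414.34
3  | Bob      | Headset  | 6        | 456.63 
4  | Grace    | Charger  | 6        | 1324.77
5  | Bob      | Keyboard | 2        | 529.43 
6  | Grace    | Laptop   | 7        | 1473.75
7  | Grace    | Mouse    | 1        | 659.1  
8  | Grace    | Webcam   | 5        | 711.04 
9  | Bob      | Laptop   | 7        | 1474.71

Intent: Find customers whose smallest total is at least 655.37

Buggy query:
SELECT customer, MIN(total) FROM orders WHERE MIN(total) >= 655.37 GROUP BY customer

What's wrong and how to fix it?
Bug: MIN() in WHERE is a misuse of aggregate

Fix: Replace WHERE with HAVING after the GROUP BY

Corrected query:
SELECT customer, MIN(total) FROM orders GROUP BY customer HAVING MIN(total) >= 655.37

Result:
customer | MIN(total)
---------+-----------
Grace    | 659.1     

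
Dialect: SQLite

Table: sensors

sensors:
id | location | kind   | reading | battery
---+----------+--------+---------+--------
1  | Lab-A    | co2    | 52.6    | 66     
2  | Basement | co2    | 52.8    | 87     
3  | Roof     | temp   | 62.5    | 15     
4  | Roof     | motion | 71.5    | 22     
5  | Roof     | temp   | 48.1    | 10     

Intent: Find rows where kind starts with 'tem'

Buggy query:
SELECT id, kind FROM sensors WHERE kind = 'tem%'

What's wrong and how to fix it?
Bug: Wildcards only work with LIKE; '=' treats '%' as a literal character

Fix: Replace '=' with LIKE so 'tem%' is treated as a pattern

Corrected query:
SELECT id, kind FROM sensors WHERE kind LIKE 'tem%'

Result:
id | kind
---+-----
3  | temp
5  | temp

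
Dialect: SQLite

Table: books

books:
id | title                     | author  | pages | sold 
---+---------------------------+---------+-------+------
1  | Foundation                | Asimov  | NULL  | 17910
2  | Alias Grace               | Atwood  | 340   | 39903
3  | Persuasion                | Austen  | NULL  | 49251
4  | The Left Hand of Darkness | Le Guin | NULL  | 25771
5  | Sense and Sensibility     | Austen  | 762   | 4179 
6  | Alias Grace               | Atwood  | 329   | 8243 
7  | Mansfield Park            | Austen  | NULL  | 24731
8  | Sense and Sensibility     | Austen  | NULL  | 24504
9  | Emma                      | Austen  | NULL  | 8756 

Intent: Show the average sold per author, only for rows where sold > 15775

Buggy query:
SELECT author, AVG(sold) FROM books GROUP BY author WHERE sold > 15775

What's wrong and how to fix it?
Bug: Row-level WHERE must come before GROUP BY in the clause order

Fix: Place WHERE between FROM and GROUP BY

Corrected query:
SELECT author, AVG(sold) FROM books WHERE sold > 15775 GROUP BY author

Result:
author  | AVG(sold)   
--------+-------------
Asimov  | 17910       
Atwood  | 39903       
Austen  | 32828.666667
Le Guin | 25771       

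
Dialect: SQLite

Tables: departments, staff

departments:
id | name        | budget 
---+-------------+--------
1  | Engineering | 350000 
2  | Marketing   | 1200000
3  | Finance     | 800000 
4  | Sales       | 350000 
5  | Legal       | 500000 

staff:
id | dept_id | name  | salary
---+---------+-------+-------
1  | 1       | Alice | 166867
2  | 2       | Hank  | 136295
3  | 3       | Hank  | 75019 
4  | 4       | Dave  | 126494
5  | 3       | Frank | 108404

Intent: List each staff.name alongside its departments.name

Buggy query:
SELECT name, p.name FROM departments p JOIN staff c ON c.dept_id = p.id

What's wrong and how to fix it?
Bug: Both tables have a 'name' column; the unqualified reference is ambiguous

Fix: Prefix ambiguous columns with the table alias

Corrected query:
SELECT c.name, p.name FROM departments p JOIN staff c ON c.dept_id = p.id

Result:
name  | name       
------+------------
Alice | Engineering
Hank  | Marketing  
Hank  | Finance    
Dave  | Sales      
Frank | Finance    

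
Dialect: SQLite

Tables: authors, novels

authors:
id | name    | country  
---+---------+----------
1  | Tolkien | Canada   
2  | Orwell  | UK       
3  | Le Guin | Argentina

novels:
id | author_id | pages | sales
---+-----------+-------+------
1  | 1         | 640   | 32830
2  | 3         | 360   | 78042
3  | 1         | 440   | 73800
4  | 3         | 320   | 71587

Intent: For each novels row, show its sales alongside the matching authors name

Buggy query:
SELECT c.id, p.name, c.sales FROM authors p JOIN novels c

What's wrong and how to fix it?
Bug: Missing join condition: each novels row is matched to all authors rows instead of just its own

Fix: Specify the join condition linking the foreign key to the parent id

Corrected query:
SELECT c.id, p.name, c.sales FROM authors p JOIN novels c ON c.author_id = p.id

Result:
id | name    | sales
---+---------+------
1  | Tolkien | 32830
2  | Le Guin | 78042
3  | Tolkien | 73800
4  | Le Guin | 71587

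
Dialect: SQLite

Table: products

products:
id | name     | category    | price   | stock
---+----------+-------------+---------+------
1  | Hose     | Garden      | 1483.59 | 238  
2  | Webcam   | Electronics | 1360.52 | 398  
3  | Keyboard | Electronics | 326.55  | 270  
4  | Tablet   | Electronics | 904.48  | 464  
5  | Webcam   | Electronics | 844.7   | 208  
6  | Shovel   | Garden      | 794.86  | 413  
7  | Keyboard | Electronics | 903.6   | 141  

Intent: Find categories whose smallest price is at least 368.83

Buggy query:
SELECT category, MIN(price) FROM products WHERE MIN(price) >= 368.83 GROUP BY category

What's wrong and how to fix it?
Bug: Aggregates like MIN are computed per group after WHERE runs

Fix: Replace WHERE with HAVING after the GROUP BY

Corrected query:
SELECT category, MIN(price) FROM products GROUP BY category HAVING MIN(price) >= 368.83

Result:
category | MIN(price)
---------+-----------
Garden   | 794.86    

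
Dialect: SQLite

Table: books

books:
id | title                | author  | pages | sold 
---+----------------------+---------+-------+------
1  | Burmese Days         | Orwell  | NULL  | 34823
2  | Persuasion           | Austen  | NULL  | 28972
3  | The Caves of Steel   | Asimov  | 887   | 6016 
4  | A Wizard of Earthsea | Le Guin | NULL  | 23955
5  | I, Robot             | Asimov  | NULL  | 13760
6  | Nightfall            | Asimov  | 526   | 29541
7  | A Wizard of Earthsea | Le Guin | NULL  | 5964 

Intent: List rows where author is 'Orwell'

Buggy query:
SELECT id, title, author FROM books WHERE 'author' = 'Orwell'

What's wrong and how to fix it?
Bug: 'author' in single quotes is a string literal, not the column; the comparison is literal-vs-literal and never true

Fix: Remove the quotes around the column name (or use double quotes for an identifier)

Corrected query:
SELECT id, title, author FROM books WHERE author = 'Orwell'

Result:
id | title        | author
---+--------------+-------
1  | Burmese Days | Orwell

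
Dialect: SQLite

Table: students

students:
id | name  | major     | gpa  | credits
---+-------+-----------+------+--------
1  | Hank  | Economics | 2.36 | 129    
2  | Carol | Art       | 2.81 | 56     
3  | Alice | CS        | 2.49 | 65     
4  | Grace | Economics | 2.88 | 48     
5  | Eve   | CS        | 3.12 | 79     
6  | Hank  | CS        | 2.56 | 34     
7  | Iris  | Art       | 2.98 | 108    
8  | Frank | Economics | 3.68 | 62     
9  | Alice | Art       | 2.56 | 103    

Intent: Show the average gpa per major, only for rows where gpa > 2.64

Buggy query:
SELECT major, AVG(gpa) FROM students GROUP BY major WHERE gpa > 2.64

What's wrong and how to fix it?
Bug: WHERE cannot follow GROUP BY

Fix: Move the WHERE clause before GROUP BY

Corrected query:
SELECT major, AVG(gpa) FROM students WHERE gpa > 2.64 GROUP BY major

Result:
major     | AVG(gpa)
----------+---------
Art       | 2.895   
CS        | 3.12    
Economics | 3.28    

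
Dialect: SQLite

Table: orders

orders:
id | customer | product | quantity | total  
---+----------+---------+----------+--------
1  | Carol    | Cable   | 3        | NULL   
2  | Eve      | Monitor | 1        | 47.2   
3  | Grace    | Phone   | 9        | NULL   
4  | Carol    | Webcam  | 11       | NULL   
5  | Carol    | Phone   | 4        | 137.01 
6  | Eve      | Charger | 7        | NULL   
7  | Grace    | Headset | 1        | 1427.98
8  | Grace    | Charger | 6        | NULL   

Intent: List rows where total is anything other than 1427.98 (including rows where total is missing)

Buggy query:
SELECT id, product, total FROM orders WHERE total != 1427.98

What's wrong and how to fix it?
Bug: Inequality against NULL is unknown, not true; rows with NULL are dropped

Fix: Add an explicit OR total IS NULL to include the missing-value rows

Corrected query:
SELECT id, product, total FROM orders WHERE total != 1427.98 OR total IS NULL

Result:
id | product | total 
---+---------+-------
1  | Cable   | NULL  
2  | Monitor | 47.2  
3  | Phone   | NULL  
4  | Webcam  | NULL  
5  | Phone   | 137.01
6  | Charger | NULL  
8  | Charger | NULL  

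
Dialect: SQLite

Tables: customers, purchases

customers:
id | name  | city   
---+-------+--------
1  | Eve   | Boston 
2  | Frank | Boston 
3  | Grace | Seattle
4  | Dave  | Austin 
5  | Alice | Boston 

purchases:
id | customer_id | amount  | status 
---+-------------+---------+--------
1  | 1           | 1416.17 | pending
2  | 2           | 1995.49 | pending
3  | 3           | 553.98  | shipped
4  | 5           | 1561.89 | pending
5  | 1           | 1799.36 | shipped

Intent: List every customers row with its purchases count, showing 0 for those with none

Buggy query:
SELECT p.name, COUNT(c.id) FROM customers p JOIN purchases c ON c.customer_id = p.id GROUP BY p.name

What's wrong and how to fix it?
Bug: INNER JOIN drops customers rows that have no matching purchases rows

Fix: Switch to LEFT JOIN to retain unmatched parent rows

Corrected query:
SELECT p.name, COUNT(c.id) FROM customers p LEFT JOIN purchases c ON c.customer_id = p.id GROUP BY p.name

Result:
name  | COUNT(c.id)
------+------------
Alice | 1          
Dave  | 0          
Eve   | 2          
Frank | 1          
Grace | 1          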